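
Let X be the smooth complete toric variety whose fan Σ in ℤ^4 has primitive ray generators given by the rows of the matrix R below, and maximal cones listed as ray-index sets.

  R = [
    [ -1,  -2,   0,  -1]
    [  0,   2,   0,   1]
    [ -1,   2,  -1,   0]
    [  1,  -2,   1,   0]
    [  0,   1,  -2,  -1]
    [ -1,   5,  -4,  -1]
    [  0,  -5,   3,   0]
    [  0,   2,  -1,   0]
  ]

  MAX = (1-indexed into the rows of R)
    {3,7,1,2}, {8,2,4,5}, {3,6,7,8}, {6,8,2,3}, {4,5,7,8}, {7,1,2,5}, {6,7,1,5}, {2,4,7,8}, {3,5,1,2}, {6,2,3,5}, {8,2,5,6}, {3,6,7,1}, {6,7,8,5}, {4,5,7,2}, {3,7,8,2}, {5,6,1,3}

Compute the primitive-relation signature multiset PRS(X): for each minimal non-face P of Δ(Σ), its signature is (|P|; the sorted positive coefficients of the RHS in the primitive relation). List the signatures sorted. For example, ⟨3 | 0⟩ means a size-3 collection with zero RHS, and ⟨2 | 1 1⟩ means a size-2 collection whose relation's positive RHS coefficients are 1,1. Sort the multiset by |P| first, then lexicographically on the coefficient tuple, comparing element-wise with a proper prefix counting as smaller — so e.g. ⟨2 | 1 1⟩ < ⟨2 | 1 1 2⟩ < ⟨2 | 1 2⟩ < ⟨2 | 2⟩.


Primitive collections (9):

  • {3,4}:  v_{3} + v_{4} = 0  so sig = ⟨2 | 0⟩
  • {1,4}:  v_{1} + v_{4} = v_{5} + v_{7}  so sig = ⟨2 | 1 1⟩
  • {1,8}:  v_{1} + v_{8} = v_{6} + v_{7}  so sig = ⟨2 | 1 1⟩
  • {4,6}:  v_{4} + v_{6} = v_{5} + v_{8}  so sig = ⟨2 | 1 1⟩
  • {2,6,7}:  v_{2} + v_{6} + v_{7} = v_{3}  so sig = ⟨3 | 1⟩
  • {3,5,7}:  v_{3} + v_{5} + v_{7} = v_{1}  so sig = ⟨3 | 1⟩
  • {3,5,8}:  v_{3} + v_{5} + v_{8} = v_{6}  so sig = ⟨3 | 1⟩
  • {1,2,6}:  v_{1} + v_{2} + v_{6} = 2·v_{3} + v_{5}  so sig = ⟨3 | 1 2⟩
  • {2,5,7,8}:  v_{2} + v_{5} + v_{7} + v_{8} = 0  so sig = ⟨4 | 0⟩

Sorted signature multiset PRS(X):
[⟨2 | 0⟩, ⟨2 | 1 1⟩, ⟨2 | 1 1⟩, ⟨2 | 1 1⟩, ⟨3 | 1⟩, ⟨3 | 1⟩, ⟨3 | 1⟩, ⟨3 | 1 2⟩, ⟨4 | 0⟩]


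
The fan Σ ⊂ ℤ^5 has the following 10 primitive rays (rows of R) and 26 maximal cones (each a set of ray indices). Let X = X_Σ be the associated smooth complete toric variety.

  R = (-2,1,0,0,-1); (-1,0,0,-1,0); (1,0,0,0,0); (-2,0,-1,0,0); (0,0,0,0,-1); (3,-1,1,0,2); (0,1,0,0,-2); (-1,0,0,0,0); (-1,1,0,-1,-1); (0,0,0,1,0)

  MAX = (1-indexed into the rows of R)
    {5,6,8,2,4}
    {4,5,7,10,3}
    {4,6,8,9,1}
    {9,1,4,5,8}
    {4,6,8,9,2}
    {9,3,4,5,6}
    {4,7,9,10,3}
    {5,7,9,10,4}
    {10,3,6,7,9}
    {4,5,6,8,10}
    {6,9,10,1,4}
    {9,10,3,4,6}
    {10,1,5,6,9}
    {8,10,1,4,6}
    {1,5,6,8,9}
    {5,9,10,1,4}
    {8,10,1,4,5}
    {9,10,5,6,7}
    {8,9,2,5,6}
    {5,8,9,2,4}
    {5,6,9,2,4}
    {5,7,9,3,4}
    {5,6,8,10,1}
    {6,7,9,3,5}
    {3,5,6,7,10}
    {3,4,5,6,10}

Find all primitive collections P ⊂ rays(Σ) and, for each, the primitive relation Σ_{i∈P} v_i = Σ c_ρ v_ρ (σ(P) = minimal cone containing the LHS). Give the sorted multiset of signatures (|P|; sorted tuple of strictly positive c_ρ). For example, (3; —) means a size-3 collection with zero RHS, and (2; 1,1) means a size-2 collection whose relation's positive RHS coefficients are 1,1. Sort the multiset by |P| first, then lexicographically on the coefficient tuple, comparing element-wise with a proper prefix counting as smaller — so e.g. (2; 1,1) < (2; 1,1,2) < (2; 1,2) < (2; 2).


Primitive collections (14):

  P={3,8}:  v_{3} + v_{8} = 0 — sig = (2; —)
  P={2,10}:  v_{2} + v_{10} = v_{8} — sig = (2; 1)
  P={1,3}:  v_{1} + v_{3} = v_{9} + v_{10} — sig = (2; 1,1)
  P={2,7}:  v_{2} + v_{7} = v_{5} + v_{9} — sig = (2; 1,1)
  P={7,8}:  v_{7} + v_{8} = v_{5} + v_{9} + v_{10} — sig = (2; 1,1,1)
  P={2,3}:  v_{2} + v_{3} = v_{4} + v_{5} + v_{6} + v_{9} — sig = (2; 1,1,1,1)
  P={1,2}:  v_{1} + v_{2} = 2·v_{8} + v_{9} — sig = (2; 1,2)
  P={1,7}:  v_{1} + v_{7} = v_{5} + 2·v_{9} + 2·v_{10} — sig = (2; 1,2,2)
  P={4,6,7}:  v_{4} + v_{6} + v_{7} = v_{3} — sig = (3; 1)
  P={8,9,10}:  v_{8} + v_{9} + v_{10} = v_{1} — sig = (3; 1)
  P={1,4,5,6}:  v_{1} + v_{4} + v_{5} + v_{6} = v_{8} — sig = (4; 1)
  P={3,5,9,10}:  v_{3} + v_{5} + v_{9} + v_{10} = v_{7} — sig = (4; 1)
  P={4,5,6,9,10}:  v_{4} + v_{5} + v_{6} + v_{9} + v_{10} = 0 — sig = (5; —)
  P={4,5,6,8,9}:  v_{4} + v_{5} + v_{6} + v_{8} + v_{9} = v_{2} — sig = (5; 1)

Signatures (|P|; sorted positive RHS coefficients), sorted:
    (2; —)
    (2; 1)
    (2; 1,1)
    (2; 1,1)
    (2; 1,1,1)
    (2; 1,1,1,1)
    (2; 1,2)
    (2; 1,2,2)
    (3; 1)
    (3; 1)
    (4; 1)
    (4; 1)
    (5; —)
    (5; 1)


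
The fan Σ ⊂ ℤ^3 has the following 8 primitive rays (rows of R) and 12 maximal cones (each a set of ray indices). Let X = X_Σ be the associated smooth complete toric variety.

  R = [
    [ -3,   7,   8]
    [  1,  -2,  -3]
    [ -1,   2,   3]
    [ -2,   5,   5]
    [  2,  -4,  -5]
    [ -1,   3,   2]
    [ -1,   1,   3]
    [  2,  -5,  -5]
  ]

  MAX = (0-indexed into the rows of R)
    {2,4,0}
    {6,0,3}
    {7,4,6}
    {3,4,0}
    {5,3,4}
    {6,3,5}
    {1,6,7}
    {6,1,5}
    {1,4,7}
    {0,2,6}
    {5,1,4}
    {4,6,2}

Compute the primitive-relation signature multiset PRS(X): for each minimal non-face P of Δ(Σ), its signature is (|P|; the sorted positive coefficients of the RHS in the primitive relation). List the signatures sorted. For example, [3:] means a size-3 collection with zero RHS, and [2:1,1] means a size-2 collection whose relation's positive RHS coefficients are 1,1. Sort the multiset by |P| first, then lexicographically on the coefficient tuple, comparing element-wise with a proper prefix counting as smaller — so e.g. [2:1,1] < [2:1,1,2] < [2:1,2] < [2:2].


|primitive collections| = 14. Relations:

  P = {1,2}:  v_{1} + v_{2} = 0  ⟹  sig = [2:]
  P = {3,7}:  v_{3} + v_{7} = 0  ⟹  sig = [2:]
  P = {0,1}:  v_{0} + v_{1} = v_{3}  ⟹  sig = [2:1]
  P = {0,7}:  v_{0} + v_{7} = v_{2}  ⟹  sig = [2:1]
  P = {1,3}:  v_{1} + v_{3} = v_{5}  ⟹  sig = [2:1]
  P = {2,3}:  v_{2} + v_{3} = v_{0}  ⟹  sig = [2:1]
  P = {2,5}:  v_{2} + v_{5} = v_{3}  ⟹  sig = [2:1]
  P = {5,7}:  v_{5} + v_{7} = v_{1}  ⟹  sig = [2:1]
  P = {2,7}:  v_{2} + v_{7} = v_{4} + v_{6}  ⟹  sig = [2:1,1]
  P = {0,5}:  v_{0} + v_{5} = 2·v_{3}  ⟹  sig = [2:2]
  P = {4,5,6}:  v_{4} + v_{5} + v_{6} = 0  ⟹  sig = [3:]
  P = {1,4,6}:  v_{1} + v_{4} + v_{6} = v_{7}  ⟹  sig = [3:1]
  P = {3,4,6}:  v_{3} + v_{4} + v_{6} = v_{2}  ⟹  sig = [3:1]
  P = {0,4,6}:  v_{0} + v_{4} + v_{6} = 2·v_{2}  ⟹  sig = [3:2]

so the primitive-relation signature multiset is
    [2:]
    [2:]
    [2:1]
    [2:1]
    [2:1]
    [2:1]
    [2:1]
    [2:1]
    [2:1,1]
    [2:2]
    [3:]
    [3:1]
    [3:1]
    [3:2]


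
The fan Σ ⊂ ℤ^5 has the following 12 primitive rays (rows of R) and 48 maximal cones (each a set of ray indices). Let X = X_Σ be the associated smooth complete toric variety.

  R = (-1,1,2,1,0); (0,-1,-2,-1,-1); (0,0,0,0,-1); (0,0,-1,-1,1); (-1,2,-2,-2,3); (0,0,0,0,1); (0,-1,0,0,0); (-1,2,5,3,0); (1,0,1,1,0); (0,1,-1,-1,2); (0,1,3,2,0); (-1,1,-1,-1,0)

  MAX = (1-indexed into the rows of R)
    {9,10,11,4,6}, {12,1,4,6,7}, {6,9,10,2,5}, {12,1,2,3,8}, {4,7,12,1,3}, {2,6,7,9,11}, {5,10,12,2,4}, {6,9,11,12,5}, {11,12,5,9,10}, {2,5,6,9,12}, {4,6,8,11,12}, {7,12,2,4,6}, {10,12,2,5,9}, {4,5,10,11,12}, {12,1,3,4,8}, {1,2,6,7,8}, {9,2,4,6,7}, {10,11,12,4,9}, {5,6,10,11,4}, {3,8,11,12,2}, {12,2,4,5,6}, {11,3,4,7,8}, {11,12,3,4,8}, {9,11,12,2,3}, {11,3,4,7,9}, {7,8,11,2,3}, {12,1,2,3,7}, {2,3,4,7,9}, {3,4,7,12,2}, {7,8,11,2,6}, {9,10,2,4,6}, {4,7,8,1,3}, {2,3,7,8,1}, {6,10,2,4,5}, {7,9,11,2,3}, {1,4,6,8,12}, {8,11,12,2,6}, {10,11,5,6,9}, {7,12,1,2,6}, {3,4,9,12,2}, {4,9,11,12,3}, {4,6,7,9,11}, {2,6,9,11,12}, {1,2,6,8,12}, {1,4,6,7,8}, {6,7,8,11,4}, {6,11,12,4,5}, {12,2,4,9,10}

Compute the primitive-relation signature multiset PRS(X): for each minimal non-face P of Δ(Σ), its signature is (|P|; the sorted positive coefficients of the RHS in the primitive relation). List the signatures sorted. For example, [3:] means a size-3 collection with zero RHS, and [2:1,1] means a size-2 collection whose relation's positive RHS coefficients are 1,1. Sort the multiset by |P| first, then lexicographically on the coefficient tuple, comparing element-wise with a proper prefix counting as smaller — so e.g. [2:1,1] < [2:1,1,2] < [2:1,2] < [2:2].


Primitive collections (23):

  {3,6}:  v_{3} + v_{6} = 0  ⟹  sig = [2:]
  {1,9}:  v_{1} + v_{9} = v_{11}  ⟹  sig = [2:1]
  {1,11}:  v_{1} + v_{11} = v_{8}  ⟹  sig = [2:1]
  {3,5}:  v_{3} + v_{5} = v_{10} + v_{12}  ⟹  sig = [2:1,1]
  {7,10}:  v_{7} + v_{10} = v_{4} + v_{6}  ⟹  sig = [2:1,1]
  {3,10}:  v_{3} + v_{10} = v_{4} + v_{9} + v_{12}  ⟹  sig = [2:1,1,1]
  {1,10}:  v_{1} + v_{10} = v_{4} + v_{6} + v_{11} + v_{12}  ⟹  sig = [2:1,1,1,1]
  {8,10}:  v_{8} + v_{10} = v_{4} + v_{6} + 2·v_{11} + v_{12}  ⟹  sig = [2:1,1,1,2]
  {5,7}:  v_{5} + v_{7} = v_{4} + 2·v_{6} + v_{12}  ⟹  sig = [2:1,1,2]
  {1,5}:  v_{1} + v_{5} = v_{4} + 2·v_{6} + v_{11} + 2·v_{12}  ⟹  sig = [2:1,1,2,2]
  {5,8}:  v_{5} + v_{8} = v_{4} + 2·v_{6} + 2·v_{11} + 2·v_{12}  ⟹  sig = [2:1,2,2,2]
  {8,9}:  v_{8} + v_{9} = 2·v_{11}  ⟹  sig = [2:2]
  {2,4,11}:  v_{2} + v_{4} + v_{11} = 0  ⟹  sig = [3:]
  {7,9,12}:  v_{7} + v_{9} + v_{12} = 0  ⟹  sig = [3:]
  {2,4,8}:  v_{2} + v_{4} + v_{8} = v_{1}  ⟹  sig = [3:1]
  {6,10,12}:  v_{6} + v_{10} + v_{12} = v_{5}  ⟹  sig = [3:1]
  {7,11,12}:  v_{7} + v_{11} + v_{12} = v_{1}  ⟹  sig = [3:1]
  {1,2,4}:  v_{1} + v_{2} + v_{4} = v_{7} + v_{12}  ⟹  sig = [3:1,1]
  {2,10,11}:  v_{2} + v_{10} + v_{11} = v_{6} + v_{9} + v_{12}  ⟹  sig = [3:1,1,1]
  {2,5,11}:  v_{2} + v_{5} + v_{11} = 2·v_{6} + v_{9} + 2·v_{12}  ⟹  sig = [3:1,2,2]
  {4,5,9}:  v_{4} + v_{5} + v_{9} = 2·v_{10}  ⟹  sig = [3:2]
  {7,8,12}:  v_{7} + v_{8} + v_{12} = 2·v_{1}  ⟹  sig = [3:2]
  {4,6,9,12}:  v_{4} + v_{6} + v_{9} + v_{12} = v_{10}  ⟹  sig = [4:1]

Hence PRS(X_Σ) =
    [2:]
    [2:1]
    [2:1]
    [2:1,1]
    [2:1,1]
    [2:1,1,1]
    [2:1,1,1,1]
    [2:1,1,1,2]
    [2:1,1,2]
    [2:1,1,2,2]
    [2:1,2,2,2]
    [2:2]
    [3:]
    [3:]
    [3:1]
    [3:1]
    [3:1]
    [3:1,1]
    [3:1,1,1]
    [3:1,2,2]
    [3:2]
    [3:2]
    [4:1]


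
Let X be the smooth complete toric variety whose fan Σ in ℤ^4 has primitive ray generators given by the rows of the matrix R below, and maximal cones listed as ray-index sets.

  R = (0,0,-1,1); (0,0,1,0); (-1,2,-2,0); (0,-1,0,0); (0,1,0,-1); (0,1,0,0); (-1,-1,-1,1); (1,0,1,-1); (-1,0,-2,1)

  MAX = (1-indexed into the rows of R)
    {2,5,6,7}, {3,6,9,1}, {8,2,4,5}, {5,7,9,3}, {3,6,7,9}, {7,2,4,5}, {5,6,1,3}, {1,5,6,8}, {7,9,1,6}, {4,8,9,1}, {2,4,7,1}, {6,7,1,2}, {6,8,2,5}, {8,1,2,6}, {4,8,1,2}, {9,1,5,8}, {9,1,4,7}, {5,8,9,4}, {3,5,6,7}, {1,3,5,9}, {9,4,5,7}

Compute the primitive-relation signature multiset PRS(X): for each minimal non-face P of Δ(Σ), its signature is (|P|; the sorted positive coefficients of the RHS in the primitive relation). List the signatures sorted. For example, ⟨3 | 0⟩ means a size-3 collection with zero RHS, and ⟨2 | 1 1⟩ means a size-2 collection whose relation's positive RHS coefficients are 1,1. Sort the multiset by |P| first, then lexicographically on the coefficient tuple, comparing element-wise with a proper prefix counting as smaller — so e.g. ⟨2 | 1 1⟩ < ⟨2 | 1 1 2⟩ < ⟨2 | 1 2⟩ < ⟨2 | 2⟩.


Primitive collections (12):

  P={4,6}:  v_{4} + v_{6} = 0  →  sig = ⟨2 | 0⟩
  P={7,8}:  v_{7} + v_{8} = v_{4}  →  sig = ⟨2 | 1⟩
  P={2,9}:  v_{2} + v_{9} = v_{6} + v_{7}  →  sig = ⟨2 | 1 1⟩
  P={3,4}:  v_{3} + v_{4} = v_{5} + v_{9}  →  sig = ⟨2 | 1 1⟩
  P={2,3}:  v_{2} + v_{3} = v_{5} + 2·v_{6} + v_{7}  →  sig = ⟨2 | 1 1 2⟩
  P={3,8}:  v_{3} + v_{8} = v_{1} + 2·v_{5}  →  sig = ⟨2 | 1 2⟩
  P={1,2,5}:  v_{1} + v_{2} + v_{5} = v_{6}  →  sig = ⟨3 | 1⟩
  P={1,5,7}:  v_{1} + v_{5} + v_{7} = v_{9}  →  sig = ⟨3 | 1⟩
  P={5,6,9}:  v_{5} + v_{6} + v_{9} = v_{3}  →  sig = ⟨3 | 1⟩
  P={1,4,5}:  v_{1} + v_{4} + v_{5} = v_{8} + v_{9}  →  sig = ⟨3 | 1 1⟩
  P={6,8,9}:  v_{6} + v_{8} + v_{9} = v_{1} + v_{5}  →  sig = ⟨3 | 1 1⟩
  P={1,3,7}:  v_{1} + v_{3} + v_{7} = v_{6} + 2·v_{9}  →  sig = ⟨3 | 1 2⟩

Signatures (|P|; sorted positive RHS coefficients), sorted:
{ ⟨2 | 0⟩,  ⟨2 | 1⟩,  ⟨2 | 1 1⟩ ×2,  ⟨2 | 1 1 2⟩,  ⟨2 | 1 2⟩,  ⟨3 | 1⟩ ×3,  ⟨3 | 1 1⟩ ×2,  ⟨3 | 1 2⟩ }


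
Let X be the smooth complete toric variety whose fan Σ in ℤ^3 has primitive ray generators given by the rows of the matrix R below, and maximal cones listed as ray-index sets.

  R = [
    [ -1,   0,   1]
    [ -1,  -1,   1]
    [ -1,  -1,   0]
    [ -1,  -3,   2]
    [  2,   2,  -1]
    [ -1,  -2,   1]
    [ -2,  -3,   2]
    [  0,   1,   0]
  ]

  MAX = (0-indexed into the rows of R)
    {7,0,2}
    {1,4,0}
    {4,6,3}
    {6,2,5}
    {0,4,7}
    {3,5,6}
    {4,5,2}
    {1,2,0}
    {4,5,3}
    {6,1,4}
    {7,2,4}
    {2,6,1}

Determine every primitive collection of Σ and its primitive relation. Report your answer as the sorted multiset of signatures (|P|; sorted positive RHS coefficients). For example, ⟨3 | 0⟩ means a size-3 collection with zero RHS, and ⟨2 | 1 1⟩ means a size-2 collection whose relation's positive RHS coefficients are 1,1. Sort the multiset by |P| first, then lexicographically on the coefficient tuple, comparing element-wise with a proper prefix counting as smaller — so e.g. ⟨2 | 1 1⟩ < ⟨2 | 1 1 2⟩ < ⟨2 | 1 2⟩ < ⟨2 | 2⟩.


14 collections generate NE(X_Σ); each relation:

  • {1,5}:  v_{1} + v_{5} = v_{6} ; sig = ⟨2 | 1⟩
  • {1,7}:  v_{1} + v_{7} = v_{0} ; sig = ⟨2 | 1⟩
  • {5,7}:  v_{5} + v_{7} = v_{1} ; sig = ⟨2 | 1⟩
  • {3,7}:  v_{3} + v_{7} = v_{1} + v_{4} + v_{6} ; sig = ⟨2 | 1 1 1⟩
  • {0,3}:  v_{0} + v_{3} = 2·v_{1} + v_{4} + v_{6} ; sig = ⟨2 | 1 1 2⟩
  • {1,3}:  v_{1} + v_{3} = v_{4} + 2·v_{6} ; sig = ⟨2 | 1 2⟩
  • {0,5}:  v_{0} + v_{5} = 2·v_{1} ; sig = ⟨2 | 2⟩
  • {2,3}:  v_{2} + v_{3} = 2·v_{5} ; sig = ⟨2 | 2⟩
  • {6,7}:  v_{6} + v_{7} = 2·v_{1} ; sig = ⟨2 | 2⟩
  • {0,6}:  v_{0} + v_{6} = 3·v_{1} ; sig = ⟨2 | 3⟩
  • {1,2,4}:  v_{1} + v_{2} + v_{4} = 0 ; sig = ⟨3 | 0⟩
  • {0,2,4}:  v_{0} + v_{2} + v_{4} = v_{7} ; sig = ⟨3 | 1⟩
  • {2,4,6}:  v_{2} + v_{4} + v_{6} = v_{5} ; sig = ⟨3 | 1⟩
  • {4,5,6}:  v_{4} + v_{5} + v_{6} = v_{3} ; sig = ⟨3 | 1⟩

Signatures (|P|; sorted positive RHS coefficients), sorted:
    |P|=2: 10 collections, coeffs (1), (1), (1), (1,1,1), (1,1,2), (1,2), (2), (2), (2), (3)
    |P|=3: 4 collections, coeffs (), (1), (1), (1)


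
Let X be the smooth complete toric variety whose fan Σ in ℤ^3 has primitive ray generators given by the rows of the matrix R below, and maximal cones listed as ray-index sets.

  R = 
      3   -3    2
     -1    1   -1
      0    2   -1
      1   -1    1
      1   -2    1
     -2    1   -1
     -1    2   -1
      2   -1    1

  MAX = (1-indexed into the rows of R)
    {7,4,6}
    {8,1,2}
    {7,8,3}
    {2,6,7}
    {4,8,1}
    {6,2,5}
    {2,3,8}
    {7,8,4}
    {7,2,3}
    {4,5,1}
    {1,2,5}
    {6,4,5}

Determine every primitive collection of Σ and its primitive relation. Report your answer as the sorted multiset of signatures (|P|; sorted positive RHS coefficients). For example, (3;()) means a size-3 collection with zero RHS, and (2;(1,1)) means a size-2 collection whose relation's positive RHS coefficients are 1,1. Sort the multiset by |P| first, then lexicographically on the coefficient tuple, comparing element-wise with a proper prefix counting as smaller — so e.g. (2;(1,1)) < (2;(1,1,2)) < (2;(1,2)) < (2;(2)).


Minimal non-faces — 11 found among 8 rays, 12 max cones:

  P = {2,4}:  v_{2} + v_{4} = 0  ⇒ sig = (2;())
  P = {5,7}:  v_{5} + v_{7} = 0  ⇒ sig = (2;())
  P = {6,8}:  v_{6} + v_{8} = 0  ⇒ sig = (2;())
  P = {1,6}:  v_{1} + v_{6} = v_{5}  ⇒ sig = (2;(1))
  P = {1,7}:  v_{1} + v_{7} = v_{8}  ⇒ sig = (2;(1))
  P = {5,8}:  v_{5} + v_{8} = v_{1}  ⇒ sig = (2;(1))
  P = {3,4}:  v_{3} + v_{4} = v_{7} + v_{8}  ⇒ sig = (2;(1,1))
  P = {3,5}:  v_{3} + v_{5} = v_{2} + v_{8}  ⇒ sig = (2;(1,1))
  P = {3,6}:  v_{3} + v_{6} = v_{2} + v_{7}  ⇒ sig = (2;(1,1))
  P = {1,3}:  v_{1} + v_{3} = v_{2} + 2·v_{8}  ⇒ sig = (2;(1,2))
  P = {2,7,8}:  v_{2} + v_{7} + v_{8} = v_{3}  ⇒ sig = (3;(1))

Signatures (|P|; sorted positive RHS coefficients), sorted:
[(2;()), (2;()), (2;()), (2;(1)), (2;(1)), (2;(1)), (2;(1,1)), (2;(1,1)), (2;(1,1)), (2;(1,2)), (3;(1))]


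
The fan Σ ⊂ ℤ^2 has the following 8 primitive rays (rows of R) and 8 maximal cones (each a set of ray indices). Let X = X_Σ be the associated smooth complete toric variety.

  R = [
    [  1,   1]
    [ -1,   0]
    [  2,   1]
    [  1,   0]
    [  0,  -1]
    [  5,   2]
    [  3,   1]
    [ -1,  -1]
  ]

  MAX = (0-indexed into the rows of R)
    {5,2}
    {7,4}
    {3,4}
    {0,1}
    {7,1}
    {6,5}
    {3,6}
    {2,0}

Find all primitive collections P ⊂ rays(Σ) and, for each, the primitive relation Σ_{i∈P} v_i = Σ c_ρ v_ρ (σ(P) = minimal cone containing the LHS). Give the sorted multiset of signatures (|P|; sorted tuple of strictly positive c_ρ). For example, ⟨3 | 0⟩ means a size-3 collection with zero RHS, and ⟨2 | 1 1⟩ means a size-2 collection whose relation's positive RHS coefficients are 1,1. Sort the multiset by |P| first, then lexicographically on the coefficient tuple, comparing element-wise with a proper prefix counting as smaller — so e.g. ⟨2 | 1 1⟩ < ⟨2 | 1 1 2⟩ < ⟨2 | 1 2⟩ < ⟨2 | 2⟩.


Primitive collections (20):

  P={0,7}:  v_{0} + v_{7} = 0 ; sig = ⟨2 | 0⟩
  P={1,3}:  v_{1} + v_{3} = 0 ; sig = ⟨2 | 0⟩
  P={0,3}:  v_{0} + v_{3} = v_{2} ; sig = ⟨2 | 1⟩
  P={0,4}:  v_{0} + v_{4} = v_{3} ; sig = ⟨2 | 1⟩
  P={1,2}:  v_{1} + v_{2} = v_{0} ; sig = ⟨2 | 1⟩
  P={1,4}:  v_{1} + v_{4} = v_{7} ; sig = ⟨2 | 1⟩
  P={1,6}:  v_{1} + v_{6} = v_{2} ; sig = ⟨2 | 1⟩
  P={2,3}:  v_{2} + v_{3} = v_{6} ; sig = ⟨2 | 1⟩
  P={2,6}:  v_{2} + v_{6} = v_{5} ; sig = ⟨2 | 1⟩
  P={2,7}:  v_{2} + v_{7} = v_{3} ; sig = ⟨2 | 1⟩
  P={3,7}:  v_{3} + v_{7} = v_{4} ; sig = ⟨2 | 1⟩
  P={5,7}:  v_{5} + v_{7} = v_{3} + v_{6} ; sig = ⟨2 | 1 1⟩
  P={4,5}:  v_{4} + v_{5} = 2·v_{3} + v_{6} ; sig = ⟨2 | 1 2⟩
  P={0,6}:  v_{0} + v_{6} = 2·v_{2} ; sig = ⟨2 | 2⟩
  P={1,5}:  v_{1} + v_{5} = 2·v_{2} ; sig = ⟨2 | 2⟩
  P={2,4}:  v_{2} + v_{4} = 2·v_{3} ; sig = ⟨2 | 2⟩
  P={3,5}:  v_{3} + v_{5} = 2·v_{6} ; sig = ⟨2 | 2⟩
  P={6,7}:  v_{6} + v_{7} = 2·v_{3} ; sig = ⟨2 | 2⟩
  P={0,5}:  v_{0} + v_{5} = 3·v_{2} ; sig = ⟨2 | 3⟩
  P={4,6}:  v_{4} + v_{6} = 3·v_{3} ; sig = ⟨2 | 3⟩

Signatures (|P|; sorted positive RHS coefficients), sorted:
{ ⟨2 | 0⟩ ×2,  ⟨2 | 1⟩ ×9,  ⟨2 | 1 1⟩,  ⟨2 | 1 2⟩,  ⟨2 | 2⟩ ×5,  ⟨2 | 3⟩ ×2 }


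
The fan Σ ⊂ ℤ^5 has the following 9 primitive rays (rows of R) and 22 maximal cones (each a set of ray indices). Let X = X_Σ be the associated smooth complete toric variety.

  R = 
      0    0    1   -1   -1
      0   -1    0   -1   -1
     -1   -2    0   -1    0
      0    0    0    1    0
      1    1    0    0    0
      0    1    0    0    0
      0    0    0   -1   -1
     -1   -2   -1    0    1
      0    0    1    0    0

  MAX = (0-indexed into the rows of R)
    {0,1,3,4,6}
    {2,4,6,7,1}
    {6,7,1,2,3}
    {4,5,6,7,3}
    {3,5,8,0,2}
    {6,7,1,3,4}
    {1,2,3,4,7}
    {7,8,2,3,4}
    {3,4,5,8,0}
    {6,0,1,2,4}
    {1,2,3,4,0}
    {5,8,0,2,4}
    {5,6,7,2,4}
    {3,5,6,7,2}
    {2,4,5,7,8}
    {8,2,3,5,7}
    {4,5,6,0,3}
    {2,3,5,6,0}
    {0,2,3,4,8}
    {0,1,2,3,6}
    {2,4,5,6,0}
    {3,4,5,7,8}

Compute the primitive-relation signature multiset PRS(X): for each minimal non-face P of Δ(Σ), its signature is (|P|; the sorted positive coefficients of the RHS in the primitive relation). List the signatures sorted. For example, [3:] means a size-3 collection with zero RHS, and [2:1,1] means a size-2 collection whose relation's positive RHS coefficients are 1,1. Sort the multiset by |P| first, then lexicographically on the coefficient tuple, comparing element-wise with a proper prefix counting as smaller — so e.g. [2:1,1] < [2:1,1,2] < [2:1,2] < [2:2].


The 6 primitive collections of Σ (r=9, n=5):

  P = {0,7}:  v_{0} + v_{7} = v_{2}  so sig = [2:1]
  P = {1,5}:  v_{1} + v_{5} = v_{6}  so sig = [2:1]
  P = {6,8}:  v_{6} + v_{8} = v_{0}  so sig = [2:1]
  P = {1,8}:  v_{1} + v_{8} = v_{0} + v_{2} + v_{3} + v_{4}  so sig = [2:1,1,1,1]
  P = {2,3,4,5}:  v_{2} + v_{3} + v_{4} + v_{5} = 0  so sig = [4:]
  P = {2,3,4,6}:  v_{2} + v_{3} + v_{4} + v_{6} = v_{1}  so sig = [4:1]

Signatures (|P|; sorted positive RHS coefficients), sorted:
{ [2:1] ×3,  [2:1,1,1,1],  [4:],  [4:1] }


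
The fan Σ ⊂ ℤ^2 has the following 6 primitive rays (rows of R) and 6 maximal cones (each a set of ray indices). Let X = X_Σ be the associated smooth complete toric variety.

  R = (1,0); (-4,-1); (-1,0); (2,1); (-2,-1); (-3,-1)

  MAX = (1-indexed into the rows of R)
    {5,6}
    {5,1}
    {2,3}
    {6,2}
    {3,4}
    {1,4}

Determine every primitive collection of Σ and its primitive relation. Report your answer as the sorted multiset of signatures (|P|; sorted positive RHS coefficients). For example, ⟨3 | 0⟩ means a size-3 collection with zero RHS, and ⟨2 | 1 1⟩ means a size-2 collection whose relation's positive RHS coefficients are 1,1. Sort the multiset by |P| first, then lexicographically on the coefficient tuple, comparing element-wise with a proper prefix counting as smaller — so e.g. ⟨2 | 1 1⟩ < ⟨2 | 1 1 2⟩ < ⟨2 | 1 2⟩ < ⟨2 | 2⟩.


Δ(Σ) — 6 vertices, 9 min non-faces:

  P={1,3}:  v_{1} + v_{3} = 0 — sig = ⟨2 | 0⟩
  P={4,5}:  v_{4} + v_{5} = 0 — sig = ⟨2 | 0⟩
  P={1,2}:  v_{1} + v_{2} = v_{6} — sig = ⟨2 | 1⟩
  P={1,6}:  v_{1} + v_{6} = v_{5} — sig = ⟨2 | 1⟩
  P={3,5}:  v_{3} + v_{5} = v_{6} — sig = ⟨2 | 1⟩
  P={3,6}:  v_{3} + v_{6} = v_{2} — sig = ⟨2 | 1⟩
  P={4,6}:  v_{4} + v_{6} = v_{3} — sig = ⟨2 | 1⟩
  P={2,4}:  v_{2} + v_{4} = 2·v_{3} — sig = ⟨2 | 2⟩
  P={2,5}:  v_{2} + v_{5} = 2·v_{6} — sig = ⟨2 | 2⟩

Signatures (|P|; sorted positive RHS coefficients), sorted:
{ ⟨2 | 0⟩ ×2,  ⟨2 | 1⟩ ×5,  ⟨2 | 2⟩ ×2 }


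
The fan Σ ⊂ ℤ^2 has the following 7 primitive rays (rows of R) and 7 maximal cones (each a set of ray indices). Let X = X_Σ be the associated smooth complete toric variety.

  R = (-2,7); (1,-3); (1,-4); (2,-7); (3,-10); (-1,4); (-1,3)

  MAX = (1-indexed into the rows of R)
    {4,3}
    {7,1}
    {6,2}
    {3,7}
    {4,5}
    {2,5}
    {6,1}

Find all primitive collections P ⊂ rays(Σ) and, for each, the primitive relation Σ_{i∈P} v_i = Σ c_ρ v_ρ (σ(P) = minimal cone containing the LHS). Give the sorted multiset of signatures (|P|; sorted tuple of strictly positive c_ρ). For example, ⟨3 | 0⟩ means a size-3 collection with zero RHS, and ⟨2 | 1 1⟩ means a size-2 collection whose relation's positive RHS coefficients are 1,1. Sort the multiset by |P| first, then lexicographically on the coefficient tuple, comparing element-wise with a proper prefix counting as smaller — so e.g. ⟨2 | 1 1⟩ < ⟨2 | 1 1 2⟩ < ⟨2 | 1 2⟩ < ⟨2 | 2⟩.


14 collections generate NE(X_Σ); each relation:

  P = {1,4}:  v_{1} + v_{4} = 0 ; sig = ⟨2 | 0⟩
  P = {2,7}:  v_{2} + v_{7} = 0 ; sig = ⟨2 | 0⟩
  P = {3,6}:  v_{3} + v_{6} = 0 ; sig = ⟨2 | 0⟩
  P = {1,2}:  v_{1} + v_{2} = v_{6} ; sig = ⟨2 | 1⟩
  P = {1,3}:  v_{1} + v_{3} = v_{7} ; sig = ⟨2 | 1⟩
  P = {1,5}:  v_{1} + v_{5} = v_{2} ; sig = ⟨2 | 1⟩
  P = {2,3}:  v_{2} + v_{3} = v_{4} ; sig = ⟨2 | 1⟩
  P = {2,4}:  v_{2} + v_{4} = v_{5} ; sig = ⟨2 | 1⟩
  P = {4,6}:  v_{4} + v_{6} = v_{2} ; sig = ⟨2 | 1⟩
  P = {4,7}:  v_{4} + v_{7} = v_{3} ; sig = ⟨2 | 1⟩
  P = {5,7}:  v_{5} + v_{7} = v_{4} ; sig = ⟨2 | 1⟩
  P = {6,7}:  v_{6} + v_{7} = v_{1} ; sig = ⟨2 | 1⟩
  P = {3,5}:  v_{3} + v_{5} = 2·v_{4} ; sig = ⟨2 | 2⟩
  P = {5,6}:  v_{5} + v_{6} = 2·v_{2} ; sig = ⟨2 | 2⟩

Signatures (|P|; sorted positive RHS coefficients), sorted:
{ ⟨2 | 0⟩ ×3,  ⟨2 | 1⟩ ×9,  ⟨2 | 2⟩ ×2 }


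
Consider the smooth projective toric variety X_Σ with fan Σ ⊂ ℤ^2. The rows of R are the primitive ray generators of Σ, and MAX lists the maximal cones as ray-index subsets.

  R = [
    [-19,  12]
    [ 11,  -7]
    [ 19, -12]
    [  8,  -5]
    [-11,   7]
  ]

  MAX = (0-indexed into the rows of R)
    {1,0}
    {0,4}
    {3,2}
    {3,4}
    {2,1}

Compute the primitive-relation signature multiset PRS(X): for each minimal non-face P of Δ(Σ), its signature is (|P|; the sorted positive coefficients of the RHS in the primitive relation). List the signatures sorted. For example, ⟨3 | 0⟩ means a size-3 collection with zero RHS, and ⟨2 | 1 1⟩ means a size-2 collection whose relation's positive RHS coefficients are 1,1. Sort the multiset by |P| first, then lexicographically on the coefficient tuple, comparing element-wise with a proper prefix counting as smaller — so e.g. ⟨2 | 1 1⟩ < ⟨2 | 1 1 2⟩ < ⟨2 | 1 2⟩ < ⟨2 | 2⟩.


5 collections generate NE(X_Σ); each relation:

  P = {0,2}:  v_{0} + v_{2} = 0  ⟹  sig = ⟨2 | 0⟩
  P = {1,4}:  v_{1} + v_{4} = 0  ⟹  sig = ⟨2 | 0⟩
  P = {0,3}:  v_{0} + v_{3} = v_{4}  ⟹  sig = ⟨2 | 1⟩
  P = {1,3}:  v_{1} + v_{3} = v_{2}  ⟹  sig = ⟨2 | 1⟩
  P = {2,4}:  v_{2} + v_{4} = v_{3}  ⟹  sig = ⟨2 | 1⟩

Signatures (|P|; sorted positive RHS coefficients), sorted:
    ⟨2 | 0⟩
    ⟨2 | 0⟩
    ⟨2 | 1⟩
    ⟨2 | 1⟩
    ⟨2 | 1⟩


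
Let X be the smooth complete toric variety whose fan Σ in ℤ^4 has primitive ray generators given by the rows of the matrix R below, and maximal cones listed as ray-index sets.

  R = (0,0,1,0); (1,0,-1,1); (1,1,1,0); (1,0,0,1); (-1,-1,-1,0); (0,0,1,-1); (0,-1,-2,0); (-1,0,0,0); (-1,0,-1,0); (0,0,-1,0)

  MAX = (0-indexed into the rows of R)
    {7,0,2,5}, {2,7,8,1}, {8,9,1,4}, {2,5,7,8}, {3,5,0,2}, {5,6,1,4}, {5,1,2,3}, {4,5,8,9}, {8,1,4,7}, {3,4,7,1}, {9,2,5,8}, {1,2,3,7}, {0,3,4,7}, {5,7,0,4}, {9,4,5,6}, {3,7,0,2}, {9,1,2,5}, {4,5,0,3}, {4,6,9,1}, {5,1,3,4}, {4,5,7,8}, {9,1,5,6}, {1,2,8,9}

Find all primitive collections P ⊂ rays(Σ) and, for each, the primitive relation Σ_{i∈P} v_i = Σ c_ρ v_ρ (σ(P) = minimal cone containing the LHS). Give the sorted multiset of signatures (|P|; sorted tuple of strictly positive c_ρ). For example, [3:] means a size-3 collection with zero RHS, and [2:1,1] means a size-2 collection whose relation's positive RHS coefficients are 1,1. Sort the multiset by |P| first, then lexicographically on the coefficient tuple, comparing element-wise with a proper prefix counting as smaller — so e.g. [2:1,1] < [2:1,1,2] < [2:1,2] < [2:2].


Σ has 16 primitive collections:

  P = {0,9}:  v_{0} + v_{9} = 0  ⇒ sig = [2:]
  P = {2,4}:  v_{2} + v_{4} = 0  ⇒ sig = [2:]
  P = {0,1}:  v_{0} + v_{1} = v_{3}  ⇒ sig = [2:1]
  P = {0,8}:  v_{0} + v_{8} = v_{7}  ⇒ sig = [2:1]
  P = {3,9}:  v_{3} + v_{9} = v_{1}  ⇒ sig = [2:1]
  P = {7,9}:  v_{7} + v_{9} = v_{8}  ⇒ sig = [2:1]
  P = {3,8}:  v_{3} + v_{8} = v_{1} + v_{7}  ⇒ sig = [2:1,1]
  P = {6,7}:  v_{6} + v_{7} = v_{4} + v_{9}  ⇒ sig = [2:1,1]
  P = {0,6}:  v_{0} + v_{6} = v_{1} + v_{4} + v_{5}  ⇒ sig = [2:1,1,1]
  P = {2,6}:  v_{2} + v_{6} = v_{1} + v_{5} + v_{9}  ⇒ sig = [2:1,1,1]
  P = {3,6}:  v_{3} + v_{6} = 2·v_{1} + v_{4} + v_{5}  ⇒ sig = [2:1,1,2]
  P = {6,8}:  v_{6} + v_{8} = v_{4} + 2·v_{9}  ⇒ sig = [2:1,2]
  P = {1,5,7}:  v_{1} + v_{5} + v_{7} = 0  ⇒ sig = [3:]
  P = {1,5,8}:  v_{1} + v_{5} + v_{8} = v_{9}  ⇒ sig = [3:1]
  P = {3,5,7}:  v_{3} + v_{5} + v_{7} = v_{0}  ⇒ sig = [3:1]
  P = {1,4,5,9}:  v_{1} + v_{4} + v_{5} + v_{9} = v_{6}  ⇒ sig = [4:1]

Hence PRS(X_Σ) =
    [2:]
    [2:]
    [2:1]
    [2:1]
    [2:1]
    [2:1]
    [2:1,1]
    [2:1,1]
    [2:1,1,1]
    [2:1,1,1]
    [2:1,1,2]
    [2:1,2]
    [3:]
    [3:1]
    [3:1]
    [4:1]


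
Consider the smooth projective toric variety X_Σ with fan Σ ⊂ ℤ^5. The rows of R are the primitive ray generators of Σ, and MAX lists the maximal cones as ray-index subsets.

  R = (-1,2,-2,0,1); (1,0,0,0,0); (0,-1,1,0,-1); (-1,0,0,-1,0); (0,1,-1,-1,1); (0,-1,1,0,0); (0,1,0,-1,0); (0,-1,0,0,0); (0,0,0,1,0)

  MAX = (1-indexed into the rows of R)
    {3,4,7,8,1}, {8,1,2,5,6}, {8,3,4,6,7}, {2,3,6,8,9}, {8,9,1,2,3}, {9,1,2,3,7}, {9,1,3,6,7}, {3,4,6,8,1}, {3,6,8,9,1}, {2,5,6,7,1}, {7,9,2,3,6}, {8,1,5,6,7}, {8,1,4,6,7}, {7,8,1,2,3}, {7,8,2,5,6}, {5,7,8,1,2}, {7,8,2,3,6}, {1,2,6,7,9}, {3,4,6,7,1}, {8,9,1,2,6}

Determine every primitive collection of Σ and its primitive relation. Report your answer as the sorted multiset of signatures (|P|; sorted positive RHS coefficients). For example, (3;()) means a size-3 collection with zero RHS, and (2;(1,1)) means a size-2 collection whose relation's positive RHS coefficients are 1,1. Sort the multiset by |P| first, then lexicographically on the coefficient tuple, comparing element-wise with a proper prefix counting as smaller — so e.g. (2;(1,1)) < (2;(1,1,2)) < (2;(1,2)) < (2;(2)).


|primitive collections| = 9. Relations:

  P = {2,4}:  v_{2} + v_{4} = v_{7} + v_{8}  ⟹  sig = (2;(1,1))
  P = {3,5}:  v_{3} + v_{5} = v_{7} + v_{8}  ⟹  sig = (2;(1,1))
  P = {4,9}:  v_{4} + v_{9} = v_{1} + v_{3} + v_{6}  ⟹  sig = (2;(1,1,1))
  P = {5,9}:  v_{5} + v_{9} = v_{1} + v_{2} + v_{6}  ⟹  sig = (2;(1,1,1))
  P = {4,5}:  v_{4} + v_{5} = v_{1} + v_{6} + 2·v_{7} + 2·v_{8}  ⟹  sig = (2;(1,1,2,2))
  P = {7,8,9}:  v_{7} + v_{8} + v_{9} = 0  ⟹  sig = (3;())
  P = {1,2,3,6}:  v_{1} + v_{2} + v_{3} + v_{6} = 0  ⟹  sig = (4;())
  P = {1,2,6,7,8}:  v_{1} + v_{2} + v_{6} + v_{7} + v_{8} = v_{5}  ⟹  sig = (5;(1))
  P = {1,3,6,7,8}:  v_{1} + v_{3} + v_{6} + v_{7} + v_{8} = v_{4}  ⟹  sig = (5;(1))

Signatures (|P|; sorted positive RHS coefficients), sorted:
    |P|=2: 5 collections, coeffs (1,1), (1,1), (1,1,1), (1,1,1), (1,1,2,2)
    |P|=3: 1 collection, coeffs ()
    |P|=4: 1 collection, coeffs ()
    |P|=5: 2 collections, coeffs (1), (1)


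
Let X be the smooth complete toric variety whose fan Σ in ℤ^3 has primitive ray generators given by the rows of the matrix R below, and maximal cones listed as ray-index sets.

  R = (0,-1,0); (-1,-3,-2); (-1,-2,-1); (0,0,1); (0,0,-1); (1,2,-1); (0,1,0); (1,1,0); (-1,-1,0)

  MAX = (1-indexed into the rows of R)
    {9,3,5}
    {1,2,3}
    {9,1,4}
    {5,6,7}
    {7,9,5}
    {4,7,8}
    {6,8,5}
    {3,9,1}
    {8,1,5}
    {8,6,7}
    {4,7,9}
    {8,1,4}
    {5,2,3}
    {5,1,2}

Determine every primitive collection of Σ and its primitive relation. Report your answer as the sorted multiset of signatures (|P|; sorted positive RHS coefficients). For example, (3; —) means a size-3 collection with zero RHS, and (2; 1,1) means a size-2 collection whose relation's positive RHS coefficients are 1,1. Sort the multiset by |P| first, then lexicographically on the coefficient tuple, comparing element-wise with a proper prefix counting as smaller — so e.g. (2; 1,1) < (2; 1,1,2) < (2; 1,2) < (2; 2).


Δ(Σ) — 9 vertices, 18 min non-faces:

  P = {1,7}:  v_{1} + v_{7} = 0  so sig = (2; —)
  P = {4,5}:  v_{4} + v_{5} = 0  so sig = (2; —)
  P = {8,9}:  v_{8} + v_{9} = 0  so sig = (2; —)
  P = {1,6}:  v_{1} + v_{6} = v_{5} + v_{8}  so sig = (2; 1,1)
  P = {2,4}:  v_{2} + v_{4} = v_{1} + v_{3}  so sig = (2; 1,1)
  P = {2,7}:  v_{2} + v_{7} = v_{3} + v_{5}  so sig = (2; 1,1)
  P = {3,4}:  v_{3} + v_{4} = v_{1} + v_{9}  so sig = (2; 1,1)
  P = {3,7}:  v_{3} + v_{7} = v_{5} + v_{9}  so sig = (2; 1,1)
  P = {3,8}:  v_{3} + v_{8} = v_{1} + v_{5}  so sig = (2; 1,1)
  P = {4,6}:  v_{4} + v_{6} = v_{7} + v_{8}  so sig = (2; 1,1)
  P = {6,9}:  v_{6} + v_{9} = v_{5} + v_{7}  so sig = (2; 1,1)
  P = {2,6}:  v_{2} + v_{6} = v_{1} + 3·v_{5}  so sig = (2; 1,3)
  P = {2,9}:  v_{2} + v_{9} = 2·v_{3}  so sig = (2; 2)
  P = {3,6}:  v_{3} + v_{6} = 2·v_{5}  so sig = (2; 2)
  P = {2,8}:  v_{2} + v_{8} = 2·v_{1} + 2·v_{5}  so sig = (2; 2,2)
  P = {1,3,5}:  v_{1} + v_{3} + v_{5} = v_{2}  so sig = (3; 1)
  P = {1,5,9}:  v_{1} + v_{5} + v_{9} = v_{3}  so sig = (3; 1)
  P = {5,7,8}:  v_{5} + v_{7} + v_{8} = v_{6}  so sig = (3; 1)

Hence PRS(X_Σ) =
    |P|=2: 15 collections, coeffs (), (), (), (1,1), (1,1), (1,1), (1,1), (1,1), (1,1), (1,1), (1,1), (1,3), (2), (2), (2,2)
    |P|=3: 3 collections, coeffs (1), (1), (1)


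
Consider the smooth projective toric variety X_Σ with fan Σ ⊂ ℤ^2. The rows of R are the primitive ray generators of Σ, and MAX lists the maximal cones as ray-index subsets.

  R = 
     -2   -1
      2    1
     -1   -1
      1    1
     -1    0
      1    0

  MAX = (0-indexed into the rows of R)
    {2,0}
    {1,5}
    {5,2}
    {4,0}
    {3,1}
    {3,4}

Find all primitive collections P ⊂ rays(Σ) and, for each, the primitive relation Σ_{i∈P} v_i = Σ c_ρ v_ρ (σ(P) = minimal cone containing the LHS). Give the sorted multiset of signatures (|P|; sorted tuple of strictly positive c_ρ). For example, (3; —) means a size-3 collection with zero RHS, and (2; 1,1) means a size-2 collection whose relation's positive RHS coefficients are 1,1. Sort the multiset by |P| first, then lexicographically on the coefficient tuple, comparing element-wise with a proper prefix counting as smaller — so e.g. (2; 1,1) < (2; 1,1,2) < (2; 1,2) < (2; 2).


The 9 primitive collections of Σ (r=6, n=2):

  P={0,1}:  v_{0} + v_{1} = 0  ⇒ sig = (2; —)
  P={2,3}:  v_{2} + v_{3} = 0  ⇒ sig = (2; —)
  P={4,5}:  v_{4} + v_{5} = 0  ⇒ sig = (2; —)
  P={0,3}:  v_{0} + v_{3} = v_{4}  ⇒ sig = (2; 1)
  P={0,5}:  v_{0} + v_{5} = v_{2}  ⇒ sig = (2; 1)
  P={1,2}:  v_{1} + v_{2} = v_{5}  ⇒ sig = (2; 1)
  P={1,4}:  v_{1} + v_{4} = v_{3}  ⇒ sig = (2; 1)
  P={2,4}:  v_{2} + v_{4} = v_{0}  ⇒ sig = (2; 1)
  P={3,5}:  v_{3} + v_{5} = v_{1}  ⇒ sig = (2; 1)

Signatures (|P|; sorted positive RHS coefficients), sorted:
    |P|=2: 9 collections, coeffs (), (), (), (1), (1), (1), (1), (1), (1)


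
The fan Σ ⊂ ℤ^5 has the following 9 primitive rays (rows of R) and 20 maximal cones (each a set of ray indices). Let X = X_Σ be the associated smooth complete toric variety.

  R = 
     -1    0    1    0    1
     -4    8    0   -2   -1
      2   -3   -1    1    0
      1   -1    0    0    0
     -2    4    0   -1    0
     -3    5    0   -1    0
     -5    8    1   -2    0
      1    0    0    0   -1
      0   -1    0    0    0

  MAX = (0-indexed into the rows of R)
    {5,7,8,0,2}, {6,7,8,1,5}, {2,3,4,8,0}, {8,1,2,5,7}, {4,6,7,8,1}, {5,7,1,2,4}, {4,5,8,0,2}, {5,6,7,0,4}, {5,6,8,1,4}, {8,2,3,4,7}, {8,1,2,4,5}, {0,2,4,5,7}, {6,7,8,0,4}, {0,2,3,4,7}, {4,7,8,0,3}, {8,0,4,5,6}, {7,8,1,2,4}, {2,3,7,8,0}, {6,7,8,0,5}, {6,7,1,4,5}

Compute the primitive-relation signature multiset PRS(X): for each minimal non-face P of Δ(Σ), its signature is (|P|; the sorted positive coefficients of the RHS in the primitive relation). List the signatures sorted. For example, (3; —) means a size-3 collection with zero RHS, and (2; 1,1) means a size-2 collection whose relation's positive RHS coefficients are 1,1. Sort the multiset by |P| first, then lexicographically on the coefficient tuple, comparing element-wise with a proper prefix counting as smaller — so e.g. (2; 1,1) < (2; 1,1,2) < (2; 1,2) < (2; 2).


7 minimal non-faces of Δ(Σ) (on 9 rays):

  {0,1}:  v_{0} + v_{1} = v_{6}  so sig = (2; 1)
  {2,6}:  v_{2} + v_{6} = v_{5}  so sig = (2; 1)
  {3,5}:  v_{3} + v_{5} = v_{4}  so sig = (2; 1)
  {3,6}:  v_{3} + v_{6} = v_{0} + 2·v_{4} + v_{7} + v_{8}  so sig = (2; 1,1,1,2)
  {1,3}:  v_{1} + v_{3} = 2·v_{4} + v_{7} + v_{8}  so sig = (2; 1,1,2)
  {4,5,7,8}:  v_{4} + v_{5} + v_{7} + v_{8} = v_{1}  so sig = (4; 1)
  {0,2,4,7,8}:  v_{0} + v_{2} + v_{4} + v_{7} + v_{8} = 0  so sig = (5; —)

Signatures (|P|; sorted positive RHS coefficients), sorted:
{ (2; 1) ×3,  (2; 1,1,1,2),  (2; 1,1,2),  (4; 1),  (5; —) }


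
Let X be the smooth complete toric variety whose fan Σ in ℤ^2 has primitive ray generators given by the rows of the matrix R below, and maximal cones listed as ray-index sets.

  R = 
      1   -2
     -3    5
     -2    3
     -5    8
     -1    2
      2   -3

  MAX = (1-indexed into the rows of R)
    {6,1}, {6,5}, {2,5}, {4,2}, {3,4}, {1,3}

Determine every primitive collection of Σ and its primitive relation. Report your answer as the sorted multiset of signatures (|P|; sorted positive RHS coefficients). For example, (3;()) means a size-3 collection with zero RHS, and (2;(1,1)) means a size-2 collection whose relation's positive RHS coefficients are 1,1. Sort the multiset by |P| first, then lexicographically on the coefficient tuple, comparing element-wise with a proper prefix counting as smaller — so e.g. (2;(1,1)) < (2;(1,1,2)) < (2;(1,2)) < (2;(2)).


The 9 primitive collections of Σ (r=6, n=2):

  • {1,5}:  v_{1} + v_{5} = 0  so sig = (2;())
  • {3,6}:  v_{3} + v_{6} = 0  so sig = (2;())
  • {1,2}:  v_{1} + v_{2} = v_{3}  so sig = (2;(1))
  • {2,3}:  v_{2} + v_{3} = v_{4}  so sig = (2;(1))
  • {2,6}:  v_{2} + v_{6} = v_{5}  so sig = (2;(1))
  • {3,5}:  v_{3} + v_{5} = v_{2}  so sig = (2;(1))
  • {4,6}:  v_{4} + v_{6} = v_{2}  so sig = (2;(1))
  • {1,4}:  v_{1} + v_{4} = 2·v_{3}  so sig = (2;(2))
  • {4,5}:  v_{4} + v_{5} = 2·v_{2}  so sig = (2;(2))

Sorted signature multiset PRS(X):
    |P|=2: 9 collections, coeffs (), (), (1), (1), (1), (1), (1), (2), (2)


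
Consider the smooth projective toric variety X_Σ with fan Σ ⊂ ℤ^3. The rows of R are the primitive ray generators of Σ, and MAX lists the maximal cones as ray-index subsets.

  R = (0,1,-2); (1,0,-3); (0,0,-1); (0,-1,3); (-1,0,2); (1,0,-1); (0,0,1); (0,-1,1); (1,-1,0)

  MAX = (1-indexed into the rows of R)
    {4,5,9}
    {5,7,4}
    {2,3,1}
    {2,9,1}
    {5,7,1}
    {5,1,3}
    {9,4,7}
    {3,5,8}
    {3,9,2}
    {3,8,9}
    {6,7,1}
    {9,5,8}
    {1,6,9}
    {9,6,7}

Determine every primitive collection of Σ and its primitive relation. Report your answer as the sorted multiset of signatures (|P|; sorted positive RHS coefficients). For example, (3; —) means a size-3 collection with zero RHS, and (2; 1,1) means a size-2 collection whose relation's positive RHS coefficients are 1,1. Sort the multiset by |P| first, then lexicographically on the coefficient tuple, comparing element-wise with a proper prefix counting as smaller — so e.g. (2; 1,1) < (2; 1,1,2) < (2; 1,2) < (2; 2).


Σ has 20 primitive collections:

  P={3,7}:  v_{3} + v_{7} = 0  ⟹  sig = (2; —)
  P={1,4}:  v_{1} + v_{4} = v_{7}  ⟹  sig = (2; 1)
  P={1,8}:  v_{1} + v_{8} = v_{3}  ⟹  sig = (2; 1)
  P={2,4}:  v_{2} + v_{4} = v_{9}  ⟹  sig = (2; 1)
  P={2,5}:  v_{2} + v_{5} = v_{3}  ⟹  sig = (2; 1)
  P={5,6}:  v_{5} + v_{6} = v_{7}  ⟹  sig = (2; 1)
  P={6,8}:  v_{6} + v_{8} = v_{9}  ⟹  sig = (2; 1)
  P={2,7}:  v_{2} + v_{7} = v_{1} + v_{9}  ⟹  sig = (2; 1,1)
  P={3,4}:  v_{3} + v_{4} = v_{5} + v_{9}  ⟹  sig = (2; 1,1)
  P={3,6}:  v_{3} + v_{6} = v_{1} + v_{9}  ⟹  sig = (2; 1,1)
  P={7,8}:  v_{7} + v_{8} = v_{5} + v_{9}  ⟹  sig = (2; 1,1)
  P={2,8}:  v_{2} + v_{8} = 2·v_{3} + v_{9}  ⟹  sig = (2; 1,2)
  P={4,6}:  v_{4} + v_{6} = 2·v_{7} + v_{9}  ⟹  sig = (2; 1,2)
  P={2,6}:  v_{2} + v_{6} = 2·v_{1} + 2·v_{9}  ⟹  sig = (2; 2,2)
  P={4,8}:  v_{4} + v_{8} = 2·v_{5} + 2·v_{9}  ⟹  sig = (2; 2,2)
  P={1,5,9}:  v_{1} + v_{5} + v_{9} = 0  ⟹  sig = (3; —)
  P={1,3,9}:  v_{1} + v_{3} + v_{9} = v_{2}  ⟹  sig = (3; 1)
  P={1,7,9}:  v_{1} + v_{7} + v_{9} = v_{6}  ⟹  sig = (3; 1)
  P={3,5,9}:  v_{3} + v_{5} + v_{9} = v_{8}  ⟹  sig = (3; 1)
  P={5,7,9}:  v_{5} + v_{7} + v_{9} = v_{4}  ⟹  sig = (3; 1)

Signatures (|P|; sorted positive RHS coefficients), sorted:
{ (2; —),  (2; 1) ×6,  (2; 1,1) ×4,  (2; 1,2) ×2,  (2; 2,2) ×2,  (3; —),  (3; 1) ×4 }


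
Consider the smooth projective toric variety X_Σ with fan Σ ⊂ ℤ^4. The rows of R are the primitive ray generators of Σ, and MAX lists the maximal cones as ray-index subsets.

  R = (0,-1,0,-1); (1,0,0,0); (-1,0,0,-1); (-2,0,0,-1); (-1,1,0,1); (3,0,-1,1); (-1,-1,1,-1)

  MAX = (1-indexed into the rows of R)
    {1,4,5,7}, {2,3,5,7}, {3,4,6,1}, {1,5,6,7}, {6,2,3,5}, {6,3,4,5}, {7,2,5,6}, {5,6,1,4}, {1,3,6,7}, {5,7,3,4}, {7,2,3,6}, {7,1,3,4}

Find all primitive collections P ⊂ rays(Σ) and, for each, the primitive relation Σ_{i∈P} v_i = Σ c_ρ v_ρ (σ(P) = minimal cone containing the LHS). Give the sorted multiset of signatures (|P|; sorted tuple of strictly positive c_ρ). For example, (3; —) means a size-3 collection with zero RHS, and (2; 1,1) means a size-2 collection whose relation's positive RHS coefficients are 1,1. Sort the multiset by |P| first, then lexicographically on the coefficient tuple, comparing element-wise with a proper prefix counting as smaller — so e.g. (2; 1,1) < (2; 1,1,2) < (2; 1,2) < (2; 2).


Primitive collections (5):

  P = {2,4}:  v_{2} + v_{4} = v_{3}  so sig = (2; 1)
  P = {1,2}:  v_{1} + v_{2} = v_{3} + v_{6} + v_{7}  so sig = (2; 1,1,1)
  P = {1,3,5}:  v_{1} + v_{3} + v_{5} = v_{4}  so sig = (3; 1)
  P = {4,6,7}:  v_{4} + v_{6} + v_{7} = v_{1}  so sig = (3; 1)
  P = {3,5,6,7}:  v_{3} + v_{5} + v_{6} + v_{7} = 0  so sig = (4; —)

Sorted signature multiset PRS(X):
    |P|=2: 2 collections, coeffs (1), (1,1,1)
    |P|=3: 2 collections, coeffs (1), (1)
    |P|=4: 1 collection, coeffs ()
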